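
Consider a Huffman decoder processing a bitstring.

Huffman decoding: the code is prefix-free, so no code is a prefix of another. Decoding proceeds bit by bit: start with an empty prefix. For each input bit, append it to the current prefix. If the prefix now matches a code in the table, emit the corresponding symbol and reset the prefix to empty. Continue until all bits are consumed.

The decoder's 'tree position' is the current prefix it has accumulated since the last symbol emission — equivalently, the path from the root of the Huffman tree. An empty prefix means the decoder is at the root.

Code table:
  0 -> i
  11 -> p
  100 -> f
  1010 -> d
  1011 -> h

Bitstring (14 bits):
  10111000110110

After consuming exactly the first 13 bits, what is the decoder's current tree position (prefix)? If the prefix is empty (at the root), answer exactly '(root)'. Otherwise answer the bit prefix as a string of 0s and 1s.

Bit 0: prefix='1' (no match yet)
Bit 1: prefix='10' (no match yet)
Bit 2: prefix='101' (no match yet)
Bit 3: prefix='1011' -> emit 'h', reset
Bit 4: prefix='1' (no match yet)
Bit 5: prefix='10' (no match yet)
Bit 6: prefix='100' -> emit 'f', reset
Bit 7: prefix='0' -> emit 'i', reset
Bit 8: prefix='1' (no match yet)
Bit 9: prefix='11' -> emit 'p', reset
Bit 10: prefix='0' -> emit 'i', reset
Bit 11: prefix='1' (no match yet)
Bit 12: prefix='11' -> emit 'p', reset

Answer: (root)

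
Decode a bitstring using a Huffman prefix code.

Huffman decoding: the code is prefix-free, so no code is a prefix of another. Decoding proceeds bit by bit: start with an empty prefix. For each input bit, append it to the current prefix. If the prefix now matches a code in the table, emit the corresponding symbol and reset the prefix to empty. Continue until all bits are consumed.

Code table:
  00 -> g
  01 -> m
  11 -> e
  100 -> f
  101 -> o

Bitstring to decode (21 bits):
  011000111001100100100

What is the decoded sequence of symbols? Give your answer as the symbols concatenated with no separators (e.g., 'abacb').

Answer: mfmegegff

Derivation:
Bit 0: prefix='0' (no match yet)
Bit 1: prefix='01' -> emit 'm', reset
Bit 2: prefix='1' (no match yet)
Bit 3: prefix='10' (no match yet)
Bit 4: prefix='100' -> emit 'f', reset
Bit 5: prefix='0' (no match yet)
Bit 6: prefix='01' -> emit 'm', reset
Bit 7: prefix='1' (no match yet)
Bit 8: prefix='11' -> emit 'e', reset
Bit 9: prefix='0' (no match yet)
Bit 10: prefix='00' -> emit 'g', reset
Bit 11: prefix='1' (no match yet)
Bit 12: prefix='11' -> emit 'e', reset
Bit 13: prefix='0' (no match yet)
Bit 14: prefix='00' -> emit 'g', reset
Bit 15: prefix='1' (no match yet)
Bit 16: prefix='10' (no match yet)
Bit 17: prefix='100' -> emit 'f', reset
Bit 18: prefix='1' (no match yet)
Bit 19: prefix='10' (no match yet)
Bit 20: prefix='100' -> emit 'f', reset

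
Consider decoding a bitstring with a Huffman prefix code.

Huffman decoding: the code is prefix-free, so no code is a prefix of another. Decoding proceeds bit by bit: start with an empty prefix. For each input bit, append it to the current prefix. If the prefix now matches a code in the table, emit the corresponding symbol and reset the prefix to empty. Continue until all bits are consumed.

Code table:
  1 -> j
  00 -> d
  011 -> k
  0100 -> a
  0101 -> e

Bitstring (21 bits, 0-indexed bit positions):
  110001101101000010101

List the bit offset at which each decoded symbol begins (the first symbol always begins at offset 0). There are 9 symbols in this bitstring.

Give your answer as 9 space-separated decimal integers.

Bit 0: prefix='1' -> emit 'j', reset
Bit 1: prefix='1' -> emit 'j', reset
Bit 2: prefix='0' (no match yet)
Bit 3: prefix='00' -> emit 'd', reset
Bit 4: prefix='0' (no match yet)
Bit 5: prefix='01' (no match yet)
Bit 6: prefix='011' -> emit 'k', reset
Bit 7: prefix='0' (no match yet)
Bit 8: prefix='01' (no match yet)
Bit 9: prefix='011' -> emit 'k', reset
Bit 10: prefix='0' (no match yet)
Bit 11: prefix='01' (no match yet)
Bit 12: prefix='010' (no match yet)
Bit 13: prefix='0100' -> emit 'a', reset
Bit 14: prefix='0' (no match yet)
Bit 15: prefix='00' -> emit 'd', reset
Bit 16: prefix='1' -> emit 'j', reset
Bit 17: prefix='0' (no match yet)
Bit 18: prefix='01' (no match yet)
Bit 19: prefix='010' (no match yet)
Bit 20: prefix='0101' -> emit 'e', reset

Answer: 0 1 2 4 7 10 14 16 17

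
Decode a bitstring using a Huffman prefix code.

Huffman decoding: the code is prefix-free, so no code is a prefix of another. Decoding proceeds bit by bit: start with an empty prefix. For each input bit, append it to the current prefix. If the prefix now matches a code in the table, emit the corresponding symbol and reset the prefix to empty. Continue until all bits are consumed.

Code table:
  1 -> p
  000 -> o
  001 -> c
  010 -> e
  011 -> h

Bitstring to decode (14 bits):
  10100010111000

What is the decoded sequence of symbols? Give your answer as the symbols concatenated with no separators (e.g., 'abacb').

Answer: pechpo

Derivation:
Bit 0: prefix='1' -> emit 'p', reset
Bit 1: prefix='0' (no match yet)
Bit 2: prefix='01' (no match yet)
Bit 3: prefix='010' -> emit 'e', reset
Bit 4: prefix='0' (no match yet)
Bit 5: prefix='00' (no match yet)
Bit 6: prefix='001' -> emit 'c', reset
Bit 7: prefix='0' (no match yet)
Bit 8: prefix='01' (no match yet)
Bit 9: prefix='011' -> emit 'h', reset
Bit 10: prefix='1' -> emit 'p', reset
Bit 11: prefix='0' (no match yet)
Bit 12: prefix='00' (no match yet)
Bit 13: prefix='000' -> emit 'o', reset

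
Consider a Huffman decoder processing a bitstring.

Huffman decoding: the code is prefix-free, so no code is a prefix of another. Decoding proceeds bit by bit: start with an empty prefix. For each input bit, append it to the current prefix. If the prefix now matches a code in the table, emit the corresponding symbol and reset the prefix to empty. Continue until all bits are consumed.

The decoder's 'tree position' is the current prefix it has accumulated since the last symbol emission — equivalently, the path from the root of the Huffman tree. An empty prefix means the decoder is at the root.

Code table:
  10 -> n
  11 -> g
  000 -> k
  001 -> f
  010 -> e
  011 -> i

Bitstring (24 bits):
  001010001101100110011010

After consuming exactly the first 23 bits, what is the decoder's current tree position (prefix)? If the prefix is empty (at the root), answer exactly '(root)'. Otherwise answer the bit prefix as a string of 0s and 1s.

Bit 0: prefix='0' (no match yet)
Bit 1: prefix='00' (no match yet)
Bit 2: prefix='001' -> emit 'f', reset
Bit 3: prefix='0' (no match yet)
Bit 4: prefix='01' (no match yet)
Bit 5: prefix='010' -> emit 'e', reset
Bit 6: prefix='0' (no match yet)
Bit 7: prefix='00' (no match yet)
Bit 8: prefix='001' -> emit 'f', reset
Bit 9: prefix='1' (no match yet)
Bit 10: prefix='10' -> emit 'n', reset
Bit 11: prefix='1' (no match yet)
Bit 12: prefix='11' -> emit 'g', reset
Bit 13: prefix='0' (no match yet)
Bit 14: prefix='00' (no match yet)
Bit 15: prefix='001' -> emit 'f', reset
Bit 16: prefix='1' (no match yet)
Bit 17: prefix='10' -> emit 'n', reset
Bit 18: prefix='0' (no match yet)
Bit 19: prefix='01' (no match yet)
Bit 20: prefix='011' -> emit 'i', reset
Bit 21: prefix='0' (no match yet)
Bit 22: prefix='01' (no match yet)

Answer: 01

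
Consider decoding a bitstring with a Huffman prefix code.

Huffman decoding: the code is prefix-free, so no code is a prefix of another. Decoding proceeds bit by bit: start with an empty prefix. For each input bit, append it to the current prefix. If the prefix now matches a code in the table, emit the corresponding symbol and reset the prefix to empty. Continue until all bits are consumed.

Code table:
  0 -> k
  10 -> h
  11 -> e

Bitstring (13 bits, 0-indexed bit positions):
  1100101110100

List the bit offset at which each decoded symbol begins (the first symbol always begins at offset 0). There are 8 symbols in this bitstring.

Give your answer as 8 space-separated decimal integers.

Answer: 0 2 3 4 6 8 10 12

Derivation:
Bit 0: prefix='1' (no match yet)
Bit 1: prefix='11' -> emit 'e', reset
Bit 2: prefix='0' -> emit 'k', reset
Bit 3: prefix='0' -> emit 'k', reset
Bit 4: prefix='1' (no match yet)
Bit 5: prefix='10' -> emit 'h', reset
Bit 6: prefix='1' (no match yet)
Bit 7: prefix='11' -> emit 'e', reset
Bit 8: prefix='1' (no match yet)
Bit 9: prefix='10' -> emit 'h', reset
Bit 10: prefix='1' (no match yet)
Bit 11: prefix='10' -> emit 'h', reset
Bit 12: prefix='0' -> emit 'k', reset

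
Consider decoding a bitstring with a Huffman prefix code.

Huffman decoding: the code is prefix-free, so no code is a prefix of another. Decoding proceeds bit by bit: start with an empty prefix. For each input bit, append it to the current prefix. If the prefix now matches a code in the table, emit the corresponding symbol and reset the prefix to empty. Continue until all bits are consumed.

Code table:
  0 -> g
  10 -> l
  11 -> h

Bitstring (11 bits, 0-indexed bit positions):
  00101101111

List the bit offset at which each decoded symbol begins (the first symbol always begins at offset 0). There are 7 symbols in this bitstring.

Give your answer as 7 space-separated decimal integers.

Answer: 0 1 2 4 6 7 9

Derivation:
Bit 0: prefix='0' -> emit 'g', reset
Bit 1: prefix='0' -> emit 'g', reset
Bit 2: prefix='1' (no match yet)
Bit 3: prefix='10' -> emit 'l', reset
Bit 4: prefix='1' (no match yet)
Bit 5: prefix='11' -> emit 'h', reset
Bit 6: prefix='0' -> emit 'g', reset
Bit 7: prefix='1' (no match yet)
Bit 8: prefix='11' -> emit 'h', reset
Bit 9: prefix='1' (no match yet)
Bit 10: prefix='11' -> emit 'h', reset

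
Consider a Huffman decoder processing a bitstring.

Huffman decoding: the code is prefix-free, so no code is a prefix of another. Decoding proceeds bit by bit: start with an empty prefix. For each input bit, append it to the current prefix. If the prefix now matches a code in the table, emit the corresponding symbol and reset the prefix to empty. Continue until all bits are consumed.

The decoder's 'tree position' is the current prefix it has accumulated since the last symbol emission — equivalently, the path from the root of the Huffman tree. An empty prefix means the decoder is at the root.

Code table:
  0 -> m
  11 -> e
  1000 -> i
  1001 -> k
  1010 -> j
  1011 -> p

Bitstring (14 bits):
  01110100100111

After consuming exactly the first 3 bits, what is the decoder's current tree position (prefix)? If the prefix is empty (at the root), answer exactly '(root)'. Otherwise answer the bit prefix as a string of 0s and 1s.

Answer: (root)

Derivation:
Bit 0: prefix='0' -> emit 'm', reset
Bit 1: prefix='1' (no match yet)
Bit 2: prefix='11' -> emit 'e', reset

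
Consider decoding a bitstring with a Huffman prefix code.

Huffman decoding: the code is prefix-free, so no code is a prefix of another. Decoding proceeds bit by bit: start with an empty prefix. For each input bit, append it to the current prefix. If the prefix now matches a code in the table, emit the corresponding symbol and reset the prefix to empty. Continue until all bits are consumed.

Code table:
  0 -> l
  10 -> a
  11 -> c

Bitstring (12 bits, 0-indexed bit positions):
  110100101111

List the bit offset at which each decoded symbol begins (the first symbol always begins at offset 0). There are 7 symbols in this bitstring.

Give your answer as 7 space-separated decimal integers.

Bit 0: prefix='1' (no match yet)
Bit 1: prefix='11' -> emit 'c', reset
Bit 2: prefix='0' -> emit 'l', reset
Bit 3: prefix='1' (no match yet)
Bit 4: prefix='10' -> emit 'a', reset
Bit 5: prefix='0' -> emit 'l', reset
Bit 6: prefix='1' (no match yet)
Bit 7: prefix='10' -> emit 'a', reset
Bit 8: prefix='1' (no match yet)
Bit 9: prefix='11' -> emit 'c', reset
Bit 10: prefix='1' (no match yet)
Bit 11: prefix='11' -> emit 'c', reset

Answer: 0 2 3 5 6 8 10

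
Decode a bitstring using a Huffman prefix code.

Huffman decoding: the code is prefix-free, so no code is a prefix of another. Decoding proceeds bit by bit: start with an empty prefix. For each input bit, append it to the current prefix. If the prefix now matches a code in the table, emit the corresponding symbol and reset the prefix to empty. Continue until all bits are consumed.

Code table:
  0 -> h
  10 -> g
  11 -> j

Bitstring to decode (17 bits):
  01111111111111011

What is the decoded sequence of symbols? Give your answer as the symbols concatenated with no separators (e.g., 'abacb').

Answer: hjjjjjjgj

Derivation:
Bit 0: prefix='0' -> emit 'h', reset
Bit 1: prefix='1' (no match yet)
Bit 2: prefix='11' -> emit 'j', reset
Bit 3: prefix='1' (no match yet)
Bit 4: prefix='11' -> emit 'j', reset
Bit 5: prefix='1' (no match yet)
Bit 6: prefix='11' -> emit 'j', reset
Bit 7: prefix='1' (no match yet)
Bit 8: prefix='11' -> emit 'j', reset
Bit 9: prefix='1' (no match yet)
Bit 10: prefix='11' -> emit 'j', reset
Bit 11: prefix='1' (no match yet)
Bit 12: prefix='11' -> emit 'j', reset
Bit 13: prefix='1' (no match yet)
Bit 14: prefix='10' -> emit 'g', reset
Bit 15: prefix='1' (no match yet)
Bit 16: prefix='11' -> emit 'j', reset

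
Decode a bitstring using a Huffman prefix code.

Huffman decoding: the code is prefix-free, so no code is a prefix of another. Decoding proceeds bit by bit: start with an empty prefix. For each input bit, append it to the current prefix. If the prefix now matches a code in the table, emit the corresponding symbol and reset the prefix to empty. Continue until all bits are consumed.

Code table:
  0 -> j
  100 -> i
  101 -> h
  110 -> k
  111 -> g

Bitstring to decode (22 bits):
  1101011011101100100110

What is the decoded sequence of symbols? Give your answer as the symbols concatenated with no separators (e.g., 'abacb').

Bit 0: prefix='1' (no match yet)
Bit 1: prefix='11' (no match yet)
Bit 2: prefix='110' -> emit 'k', reset
Bit 3: prefix='1' (no match yet)
Bit 4: prefix='10' (no match yet)
Bit 5: prefix='101' -> emit 'h', reset
Bit 6: prefix='1' (no match yet)
Bit 7: prefix='10' (no match yet)
Bit 8: prefix='101' -> emit 'h', reset
Bit 9: prefix='1' (no match yet)
Bit 10: prefix='11' (no match yet)
Bit 11: prefix='110' -> emit 'k', reset
Bit 12: prefix='1' (no match yet)
Bit 13: prefix='11' (no match yet)
Bit 14: prefix='110' -> emit 'k', reset
Bit 15: prefix='0' -> emit 'j', reset
Bit 16: prefix='1' (no match yet)
Bit 17: prefix='10' (no match yet)
Bit 18: prefix='100' -> emit 'i', reset
Bit 19: prefix='1' (no match yet)
Bit 20: prefix='11' (no match yet)
Bit 21: prefix='110' -> emit 'k', reset

Answer: khhkkjik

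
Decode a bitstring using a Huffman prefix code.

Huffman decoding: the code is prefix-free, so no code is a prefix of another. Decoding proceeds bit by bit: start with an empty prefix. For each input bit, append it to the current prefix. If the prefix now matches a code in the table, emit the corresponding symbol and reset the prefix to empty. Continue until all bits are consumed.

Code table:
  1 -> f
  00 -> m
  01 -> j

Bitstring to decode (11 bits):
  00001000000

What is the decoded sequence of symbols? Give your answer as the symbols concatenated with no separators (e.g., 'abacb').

Answer: mmfmmm

Derivation:
Bit 0: prefix='0' (no match yet)
Bit 1: prefix='00' -> emit 'm', reset
Bit 2: prefix='0' (no match yet)
Bit 3: prefix='00' -> emit 'm', reset
Bit 4: prefix='1' -> emit 'f', reset
Bit 5: prefix='0' (no match yet)
Bit 6: prefix='00' -> emit 'm', reset
Bit 7: prefix='0' (no match yet)
Bit 8: prefix='00' -> emit 'm', reset
Bit 9: prefix='0' (no match yet)
Bit 10: prefix='00' -> emit 'm', reset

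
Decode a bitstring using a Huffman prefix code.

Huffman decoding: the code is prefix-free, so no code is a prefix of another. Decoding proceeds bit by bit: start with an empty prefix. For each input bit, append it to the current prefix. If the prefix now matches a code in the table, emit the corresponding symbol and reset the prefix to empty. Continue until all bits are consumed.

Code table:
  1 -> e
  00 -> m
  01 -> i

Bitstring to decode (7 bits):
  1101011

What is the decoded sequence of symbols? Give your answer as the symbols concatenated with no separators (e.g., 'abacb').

Answer: eeiie

Derivation:
Bit 0: prefix='1' -> emit 'e', reset
Bit 1: prefix='1' -> emit 'e', reset
Bit 2: prefix='0' (no match yet)
Bit 3: prefix='01' -> emit 'i', reset
Bit 4: prefix='0' (no match yet)
Bit 5: prefix='01' -> emit 'i', reset
Bit 6: prefix='1' -> emit 'e', reset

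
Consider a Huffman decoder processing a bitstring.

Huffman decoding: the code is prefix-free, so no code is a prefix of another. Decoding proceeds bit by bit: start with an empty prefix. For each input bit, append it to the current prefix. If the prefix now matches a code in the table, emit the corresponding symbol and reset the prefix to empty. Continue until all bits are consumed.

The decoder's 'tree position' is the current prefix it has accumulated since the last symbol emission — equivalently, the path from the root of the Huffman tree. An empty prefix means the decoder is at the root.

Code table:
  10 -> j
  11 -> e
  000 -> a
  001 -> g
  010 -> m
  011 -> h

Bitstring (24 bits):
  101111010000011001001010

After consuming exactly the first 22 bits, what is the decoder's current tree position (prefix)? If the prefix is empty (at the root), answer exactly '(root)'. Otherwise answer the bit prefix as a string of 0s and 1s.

Answer: 0

Derivation:
Bit 0: prefix='1' (no match yet)
Bit 1: prefix='10' -> emit 'j', reset
Bit 2: prefix='1' (no match yet)
Bit 3: prefix='11' -> emit 'e', reset
Bit 4: prefix='1' (no match yet)
Bit 5: prefix='11' -> emit 'e', reset
Bit 6: prefix='0' (no match yet)
Bit 7: prefix='01' (no match yet)
Bit 8: prefix='010' -> emit 'm', reset
Bit 9: prefix='0' (no match yet)
Bit 10: prefix='00' (no match yet)
Bit 11: prefix='000' -> emit 'a', reset
Bit 12: prefix='0' (no match yet)
Bit 13: prefix='01' (no match yet)
Bit 14: prefix='011' -> emit 'h', reset
Bit 15: prefix='0' (no match yet)
Bit 16: prefix='00' (no match yet)
Bit 17: prefix='001' -> emit 'g', reset
Bit 18: prefix='0' (no match yet)
Bit 19: prefix='00' (no match yet)
Bit 20: prefix='001' -> emit 'g', reset
Bit 21: prefix='0' (no match yet)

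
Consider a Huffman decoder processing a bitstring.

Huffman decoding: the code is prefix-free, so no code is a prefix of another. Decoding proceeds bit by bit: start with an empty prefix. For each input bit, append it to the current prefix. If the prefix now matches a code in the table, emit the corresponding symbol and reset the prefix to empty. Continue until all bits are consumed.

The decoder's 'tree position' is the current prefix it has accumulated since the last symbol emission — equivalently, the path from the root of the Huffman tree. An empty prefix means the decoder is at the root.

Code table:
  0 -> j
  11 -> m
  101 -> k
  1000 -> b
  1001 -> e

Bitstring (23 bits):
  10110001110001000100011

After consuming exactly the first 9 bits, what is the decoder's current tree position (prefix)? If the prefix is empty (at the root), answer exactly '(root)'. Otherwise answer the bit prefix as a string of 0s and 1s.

Bit 0: prefix='1' (no match yet)
Bit 1: prefix='10' (no match yet)
Bit 2: prefix='101' -> emit 'k', reset
Bit 3: prefix='1' (no match yet)
Bit 4: prefix='10' (no match yet)
Bit 5: prefix='100' (no match yet)
Bit 6: prefix='1000' -> emit 'b', reset
Bit 7: prefix='1' (no match yet)
Bit 8: prefix='11' -> emit 'm', reset

Answer: (root)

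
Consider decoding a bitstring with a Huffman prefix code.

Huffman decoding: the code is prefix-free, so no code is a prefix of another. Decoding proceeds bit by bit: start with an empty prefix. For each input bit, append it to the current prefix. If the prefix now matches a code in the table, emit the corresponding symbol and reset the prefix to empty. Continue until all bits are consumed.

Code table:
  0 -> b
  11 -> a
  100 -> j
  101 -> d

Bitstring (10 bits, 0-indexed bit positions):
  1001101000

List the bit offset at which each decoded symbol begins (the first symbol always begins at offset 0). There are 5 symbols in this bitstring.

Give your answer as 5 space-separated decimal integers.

Answer: 0 3 5 6 9

Derivation:
Bit 0: prefix='1' (no match yet)
Bit 1: prefix='10' (no match yet)
Bit 2: prefix='100' -> emit 'j', reset
Bit 3: prefix='1' (no match yet)
Bit 4: prefix='11' -> emit 'a', reset
Bit 5: prefix='0' -> emit 'b', reset
Bit 6: prefix='1' (no match yet)
Bit 7: prefix='10' (no match yet)
Bit 8: prefix='100' -> emit 'j', reset
Bit 9: prefix='0' -> emit 'b', reset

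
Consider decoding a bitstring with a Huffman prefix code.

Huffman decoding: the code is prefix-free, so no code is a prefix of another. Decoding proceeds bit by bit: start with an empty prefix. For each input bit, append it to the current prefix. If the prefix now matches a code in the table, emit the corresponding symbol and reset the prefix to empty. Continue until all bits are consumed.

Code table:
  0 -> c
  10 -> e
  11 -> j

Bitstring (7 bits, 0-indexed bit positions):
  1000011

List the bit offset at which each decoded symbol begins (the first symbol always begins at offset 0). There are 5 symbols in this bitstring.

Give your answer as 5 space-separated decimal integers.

Bit 0: prefix='1' (no match yet)
Bit 1: prefix='10' -> emit 'e', reset
Bit 2: prefix='0' -> emit 'c', reset
Bit 3: prefix='0' -> emit 'c', reset
Bit 4: prefix='0' -> emit 'c', reset
Bit 5: prefix='1' (no match yet)
Bit 6: prefix='11' -> emit 'j', reset

Answer: 0 2 3 4 5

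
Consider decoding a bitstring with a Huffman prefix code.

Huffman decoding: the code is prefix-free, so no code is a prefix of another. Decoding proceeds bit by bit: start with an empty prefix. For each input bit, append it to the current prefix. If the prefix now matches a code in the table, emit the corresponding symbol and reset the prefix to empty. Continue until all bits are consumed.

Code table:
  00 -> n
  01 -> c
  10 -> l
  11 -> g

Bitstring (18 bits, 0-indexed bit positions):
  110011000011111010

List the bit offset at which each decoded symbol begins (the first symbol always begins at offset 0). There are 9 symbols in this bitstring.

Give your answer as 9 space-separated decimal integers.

Answer: 0 2 4 6 8 10 12 14 16

Derivation:
Bit 0: prefix='1' (no match yet)
Bit 1: prefix='11' -> emit 'g', reset
Bit 2: prefix='0' (no match yet)
Bit 3: prefix='00' -> emit 'n', reset
Bit 4: prefix='1' (no match yet)
Bit 5: prefix='11' -> emit 'g', reset
Bit 6: prefix='0' (no match yet)
Bit 7: prefix='00' -> emit 'n', reset
Bit 8: prefix='0' (no match yet)
Bit 9: prefix='00' -> emit 'n', reset
Bit 10: prefix='1' (no match yet)
Bit 11: prefix='11' -> emit 'g', reset
Bit 12: prefix='1' (no match yet)
Bit 13: prefix='11' -> emit 'g', reset
Bit 14: prefix='1' (no match yet)
Bit 15: prefix='10' -> emit 'l', reset
Bit 16: prefix='1' (no match yet)
Bit 17: prefix='10' -> emit 'l', reset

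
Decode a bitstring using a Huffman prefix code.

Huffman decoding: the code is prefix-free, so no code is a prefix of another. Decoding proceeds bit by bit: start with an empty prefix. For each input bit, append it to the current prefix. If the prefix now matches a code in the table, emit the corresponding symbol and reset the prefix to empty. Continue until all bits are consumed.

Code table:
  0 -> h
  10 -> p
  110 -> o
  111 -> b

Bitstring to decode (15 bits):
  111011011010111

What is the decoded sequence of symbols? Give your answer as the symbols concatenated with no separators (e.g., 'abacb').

Answer: bhoopb

Derivation:
Bit 0: prefix='1' (no match yet)
Bit 1: prefix='11' (no match yet)
Bit 2: prefix='111' -> emit 'b', reset
Bit 3: prefix='0' -> emit 'h', reset
Bit 4: prefix='1' (no match yet)
Bit 5: prefix='11' (no match yet)
Bit 6: prefix='110' -> emit 'o', reset
Bit 7: prefix='1' (no match yet)
Bit 8: prefix='11' (no match yet)
Bit 9: prefix='110' -> emit 'o', reset
Bit 10: prefix='1' (no match yet)
Bit 11: prefix='10' -> emit 'p', reset
Bit 12: prefix='1' (no match yet)
Bit 13: prefix='11' (no match yet)
Bit 14: prefix='111' -> emit 'b', reset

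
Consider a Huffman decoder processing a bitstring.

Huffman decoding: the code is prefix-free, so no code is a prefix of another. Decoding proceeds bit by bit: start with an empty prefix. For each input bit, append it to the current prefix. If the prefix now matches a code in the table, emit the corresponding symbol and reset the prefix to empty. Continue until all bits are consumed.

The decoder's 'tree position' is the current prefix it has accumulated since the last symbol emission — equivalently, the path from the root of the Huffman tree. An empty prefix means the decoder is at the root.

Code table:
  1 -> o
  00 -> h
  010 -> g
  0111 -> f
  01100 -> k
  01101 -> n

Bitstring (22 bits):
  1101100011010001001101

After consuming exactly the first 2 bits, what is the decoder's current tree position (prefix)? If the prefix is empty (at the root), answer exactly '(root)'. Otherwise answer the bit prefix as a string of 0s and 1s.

Answer: (root)

Derivation:
Bit 0: prefix='1' -> emit 'o', reset
Bit 1: prefix='1' -> emit 'o', reset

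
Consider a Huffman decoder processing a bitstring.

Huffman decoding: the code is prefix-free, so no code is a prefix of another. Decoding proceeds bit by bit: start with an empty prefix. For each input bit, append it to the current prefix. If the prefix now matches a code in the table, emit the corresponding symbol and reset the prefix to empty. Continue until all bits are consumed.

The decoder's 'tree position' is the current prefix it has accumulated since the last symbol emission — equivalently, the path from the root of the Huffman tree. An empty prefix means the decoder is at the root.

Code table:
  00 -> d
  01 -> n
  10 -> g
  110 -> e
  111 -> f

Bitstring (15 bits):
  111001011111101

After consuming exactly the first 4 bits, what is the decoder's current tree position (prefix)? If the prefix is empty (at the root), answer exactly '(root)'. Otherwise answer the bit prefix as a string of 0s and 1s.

Bit 0: prefix='1' (no match yet)
Bit 1: prefix='11' (no match yet)
Bit 2: prefix='111' -> emit 'f', reset
Bit 3: prefix='0' (no match yet)

Answer: 0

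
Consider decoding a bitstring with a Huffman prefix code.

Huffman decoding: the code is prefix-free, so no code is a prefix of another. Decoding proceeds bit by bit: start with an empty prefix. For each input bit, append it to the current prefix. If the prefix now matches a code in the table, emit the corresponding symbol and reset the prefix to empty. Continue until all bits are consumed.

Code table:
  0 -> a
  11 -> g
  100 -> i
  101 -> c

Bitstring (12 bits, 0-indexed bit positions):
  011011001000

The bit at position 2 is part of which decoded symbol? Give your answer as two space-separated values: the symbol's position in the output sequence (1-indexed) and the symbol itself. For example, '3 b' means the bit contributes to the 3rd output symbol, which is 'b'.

Answer: 2 g

Derivation:
Bit 0: prefix='0' -> emit 'a', reset
Bit 1: prefix='1' (no match yet)
Bit 2: prefix='11' -> emit 'g', reset
Bit 3: prefix='0' -> emit 'a', reset
Bit 4: prefix='1' (no match yet)
Bit 5: prefix='11' -> emit 'g', reset
Bit 6: prefix='0' -> emit 'a', reset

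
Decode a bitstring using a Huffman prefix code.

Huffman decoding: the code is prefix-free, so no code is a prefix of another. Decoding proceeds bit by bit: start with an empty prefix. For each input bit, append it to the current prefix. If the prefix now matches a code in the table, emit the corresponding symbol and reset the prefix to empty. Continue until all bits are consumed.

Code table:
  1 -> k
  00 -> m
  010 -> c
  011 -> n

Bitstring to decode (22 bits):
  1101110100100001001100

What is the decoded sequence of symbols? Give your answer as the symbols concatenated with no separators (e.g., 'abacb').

Bit 0: prefix='1' -> emit 'k', reset
Bit 1: prefix='1' -> emit 'k', reset
Bit 2: prefix='0' (no match yet)
Bit 3: prefix='01' (no match yet)
Bit 4: prefix='011' -> emit 'n', reset
Bit 5: prefix='1' -> emit 'k', reset
Bit 6: prefix='0' (no match yet)
Bit 7: prefix='01' (no match yet)
Bit 8: prefix='010' -> emit 'c', reset
Bit 9: prefix='0' (no match yet)
Bit 10: prefix='01' (no match yet)
Bit 11: prefix='010' -> emit 'c', reset
Bit 12: prefix='0' (no match yet)
Bit 13: prefix='00' -> emit 'm', reset
Bit 14: prefix='0' (no match yet)
Bit 15: prefix='01' (no match yet)
Bit 16: prefix='010' -> emit 'c', reset
Bit 17: prefix='0' (no match yet)
Bit 18: prefix='01' (no match yet)
Bit 19: prefix='011' -> emit 'n', reset
Bit 20: prefix='0' (no match yet)
Bit 21: prefix='00' -> emit 'm', reset

Answer: kknkccmcnm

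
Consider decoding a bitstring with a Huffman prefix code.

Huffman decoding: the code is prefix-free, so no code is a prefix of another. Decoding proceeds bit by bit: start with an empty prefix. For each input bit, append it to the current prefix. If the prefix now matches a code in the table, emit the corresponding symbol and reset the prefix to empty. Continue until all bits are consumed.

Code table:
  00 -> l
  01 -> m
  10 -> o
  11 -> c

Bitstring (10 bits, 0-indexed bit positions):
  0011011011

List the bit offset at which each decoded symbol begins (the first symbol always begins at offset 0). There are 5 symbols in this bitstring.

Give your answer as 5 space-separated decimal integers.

Bit 0: prefix='0' (no match yet)
Bit 1: prefix='00' -> emit 'l', reset
Bit 2: prefix='1' (no match yet)
Bit 3: prefix='11' -> emit 'c', reset
Bit 4: prefix='0' (no match yet)
Bit 5: prefix='01' -> emit 'm', reset
Bit 6: prefix='1' (no match yet)
Bit 7: prefix='10' -> emit 'o', reset
Bit 8: prefix='1' (no match yet)
Bit 9: prefix='11' -> emit 'c', reset

Answer: 0 2 4 6 8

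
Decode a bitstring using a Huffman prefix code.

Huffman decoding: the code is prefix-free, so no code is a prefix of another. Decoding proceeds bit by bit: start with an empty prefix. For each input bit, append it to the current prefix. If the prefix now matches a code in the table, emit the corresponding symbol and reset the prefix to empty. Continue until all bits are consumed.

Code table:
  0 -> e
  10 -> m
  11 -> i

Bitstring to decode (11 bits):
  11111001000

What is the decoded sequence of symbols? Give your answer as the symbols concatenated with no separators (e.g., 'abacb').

Answer: iimemee

Derivation:
Bit 0: prefix='1' (no match yet)
Bit 1: prefix='11' -> emit 'i', reset
Bit 2: prefix='1' (no match yet)
Bit 3: prefix='11' -> emit 'i', reset
Bit 4: prefix='1' (no match yet)
Bit 5: prefix='10' -> emit 'm', reset
Bit 6: prefix='0' -> emit 'e', reset
Bit 7: prefix='1' (no match yet)
Bit 8: prefix='10' -> emit 'm', reset
Bit 9: prefix='0' -> emit 'e', reset
Bit 10: prefix='0' -> emit 'e', reset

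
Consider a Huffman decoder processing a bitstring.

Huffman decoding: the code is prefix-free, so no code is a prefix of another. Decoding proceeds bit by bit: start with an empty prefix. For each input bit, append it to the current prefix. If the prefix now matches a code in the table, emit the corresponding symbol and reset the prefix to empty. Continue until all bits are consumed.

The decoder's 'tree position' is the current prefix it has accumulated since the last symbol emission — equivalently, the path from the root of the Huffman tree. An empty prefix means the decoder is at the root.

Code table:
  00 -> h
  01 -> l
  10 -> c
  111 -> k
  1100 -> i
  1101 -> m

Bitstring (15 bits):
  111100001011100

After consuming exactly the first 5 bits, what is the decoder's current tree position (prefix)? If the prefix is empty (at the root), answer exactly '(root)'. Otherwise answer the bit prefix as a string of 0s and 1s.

Answer: (root)

Derivation:
Bit 0: prefix='1' (no match yet)
Bit 1: prefix='11' (no match yet)
Bit 2: prefix='111' -> emit 'k', reset
Bit 3: prefix='1' (no match yet)
Bit 4: prefix='10' -> emit 'c', reset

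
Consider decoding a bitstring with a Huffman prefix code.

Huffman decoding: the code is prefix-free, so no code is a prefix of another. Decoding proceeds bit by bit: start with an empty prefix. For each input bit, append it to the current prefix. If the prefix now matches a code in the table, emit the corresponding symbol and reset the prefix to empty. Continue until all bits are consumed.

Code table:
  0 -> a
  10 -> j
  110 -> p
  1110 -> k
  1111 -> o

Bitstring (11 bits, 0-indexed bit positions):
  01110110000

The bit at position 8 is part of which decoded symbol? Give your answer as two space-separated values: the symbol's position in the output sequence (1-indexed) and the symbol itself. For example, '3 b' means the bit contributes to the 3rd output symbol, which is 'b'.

Answer: 4 a

Derivation:
Bit 0: prefix='0' -> emit 'a', reset
Bit 1: prefix='1' (no match yet)
Bit 2: prefix='11' (no match yet)
Bit 3: prefix='111' (no match yet)
Bit 4: prefix='1110' -> emit 'k', reset
Bit 5: prefix='1' (no match yet)
Bit 6: prefix='11' (no match yet)
Bit 7: prefix='110' -> emit 'p', reset
Bit 8: prefix='0' -> emit 'a', reset
Bit 9: prefix='0' -> emit 'a', reset
Bit 10: prefix='0' -> emit 'a', reset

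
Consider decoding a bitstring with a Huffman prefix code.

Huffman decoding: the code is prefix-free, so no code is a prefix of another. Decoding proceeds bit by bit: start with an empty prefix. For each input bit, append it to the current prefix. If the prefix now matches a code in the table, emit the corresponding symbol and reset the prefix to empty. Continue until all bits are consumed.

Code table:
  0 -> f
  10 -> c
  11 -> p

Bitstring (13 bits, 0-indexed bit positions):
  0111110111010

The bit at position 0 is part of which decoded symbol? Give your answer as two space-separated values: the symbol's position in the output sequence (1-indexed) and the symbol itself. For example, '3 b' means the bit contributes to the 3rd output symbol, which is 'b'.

Bit 0: prefix='0' -> emit 'f', reset
Bit 1: prefix='1' (no match yet)
Bit 2: prefix='11' -> emit 'p', reset
Bit 3: prefix='1' (no match yet)
Bit 4: prefix='11' -> emit 'p', reset

Answer: 1 f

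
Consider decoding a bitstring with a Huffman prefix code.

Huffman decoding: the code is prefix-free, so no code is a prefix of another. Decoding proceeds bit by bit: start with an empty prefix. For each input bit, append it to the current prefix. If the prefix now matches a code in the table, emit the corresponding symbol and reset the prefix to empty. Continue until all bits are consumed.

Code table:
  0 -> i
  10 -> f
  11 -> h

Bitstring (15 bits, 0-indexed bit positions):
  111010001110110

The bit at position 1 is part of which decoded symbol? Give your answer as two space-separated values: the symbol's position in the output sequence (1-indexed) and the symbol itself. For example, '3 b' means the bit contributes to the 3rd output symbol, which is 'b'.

Answer: 1 h

Derivation:
Bit 0: prefix='1' (no match yet)
Bit 1: prefix='11' -> emit 'h', reset
Bit 2: prefix='1' (no match yet)
Bit 3: prefix='10' -> emit 'f', reset
Bit 4: prefix='1' (no match yet)
Bit 5: prefix='10' -> emit 'f', reset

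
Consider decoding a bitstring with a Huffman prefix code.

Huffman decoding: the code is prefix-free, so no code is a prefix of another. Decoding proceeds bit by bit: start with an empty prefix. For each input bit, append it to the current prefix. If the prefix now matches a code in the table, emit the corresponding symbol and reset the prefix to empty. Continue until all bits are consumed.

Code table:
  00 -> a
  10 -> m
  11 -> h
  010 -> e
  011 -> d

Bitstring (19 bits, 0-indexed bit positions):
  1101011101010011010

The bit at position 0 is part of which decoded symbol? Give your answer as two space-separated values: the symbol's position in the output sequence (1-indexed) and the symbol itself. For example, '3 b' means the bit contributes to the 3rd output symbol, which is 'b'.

Bit 0: prefix='1' (no match yet)
Bit 1: prefix='11' -> emit 'h', reset
Bit 2: prefix='0' (no match yet)
Bit 3: prefix='01' (no match yet)
Bit 4: prefix='010' -> emit 'e', reset

Answer: 1 h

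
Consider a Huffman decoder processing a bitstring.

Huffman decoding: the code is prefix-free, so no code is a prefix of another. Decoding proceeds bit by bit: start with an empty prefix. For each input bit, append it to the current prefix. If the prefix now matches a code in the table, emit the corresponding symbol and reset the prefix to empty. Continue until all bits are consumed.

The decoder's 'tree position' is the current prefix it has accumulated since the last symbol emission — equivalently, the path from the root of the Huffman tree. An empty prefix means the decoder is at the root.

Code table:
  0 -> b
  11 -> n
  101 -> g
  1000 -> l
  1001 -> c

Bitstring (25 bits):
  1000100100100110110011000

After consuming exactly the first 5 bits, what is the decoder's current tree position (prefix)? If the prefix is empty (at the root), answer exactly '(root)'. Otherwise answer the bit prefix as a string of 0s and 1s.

Answer: 1

Derivation:
Bit 0: prefix='1' (no match yet)
Bit 1: prefix='10' (no match yet)
Bit 2: prefix='100' (no match yet)
Bit 3: prefix='1000' -> emit 'l', reset
Bit 4: prefix='1' (no match yet)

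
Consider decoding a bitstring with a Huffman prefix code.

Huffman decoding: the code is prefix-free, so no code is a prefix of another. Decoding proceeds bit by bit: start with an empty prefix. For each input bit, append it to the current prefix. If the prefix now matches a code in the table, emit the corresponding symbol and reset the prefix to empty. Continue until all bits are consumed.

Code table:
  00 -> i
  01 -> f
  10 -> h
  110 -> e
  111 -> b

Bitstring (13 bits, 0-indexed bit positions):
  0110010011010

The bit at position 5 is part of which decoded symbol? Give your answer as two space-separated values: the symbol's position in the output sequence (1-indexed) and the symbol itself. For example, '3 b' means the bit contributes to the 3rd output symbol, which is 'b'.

Answer: 3 f

Derivation:
Bit 0: prefix='0' (no match yet)
Bit 1: prefix='01' -> emit 'f', reset
Bit 2: prefix='1' (no match yet)
Bit 3: prefix='10' -> emit 'h', reset
Bit 4: prefix='0' (no match yet)
Bit 5: prefix='01' -> emit 'f', reset
Bit 6: prefix='0' (no match yet)
Bit 7: prefix='00' -> emit 'i', reset
Bit 8: prefix='1' (no match yet)
Bit 9: prefix='11' (no match yet)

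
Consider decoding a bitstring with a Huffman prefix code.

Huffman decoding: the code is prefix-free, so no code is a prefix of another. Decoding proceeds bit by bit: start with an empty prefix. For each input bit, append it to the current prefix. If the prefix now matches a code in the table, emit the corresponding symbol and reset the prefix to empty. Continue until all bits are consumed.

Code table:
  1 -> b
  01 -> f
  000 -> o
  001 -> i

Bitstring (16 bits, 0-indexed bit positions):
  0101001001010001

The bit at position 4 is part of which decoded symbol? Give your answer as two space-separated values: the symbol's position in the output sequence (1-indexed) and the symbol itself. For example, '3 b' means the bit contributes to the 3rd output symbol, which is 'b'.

Bit 0: prefix='0' (no match yet)
Bit 1: prefix='01' -> emit 'f', reset
Bit 2: prefix='0' (no match yet)
Bit 3: prefix='01' -> emit 'f', reset
Bit 4: prefix='0' (no match yet)
Bit 5: prefix='00' (no match yet)
Bit 6: prefix='001' -> emit 'i', reset
Bit 7: prefix='0' (no match yet)
Bit 8: prefix='00' (no match yet)

Answer: 3 i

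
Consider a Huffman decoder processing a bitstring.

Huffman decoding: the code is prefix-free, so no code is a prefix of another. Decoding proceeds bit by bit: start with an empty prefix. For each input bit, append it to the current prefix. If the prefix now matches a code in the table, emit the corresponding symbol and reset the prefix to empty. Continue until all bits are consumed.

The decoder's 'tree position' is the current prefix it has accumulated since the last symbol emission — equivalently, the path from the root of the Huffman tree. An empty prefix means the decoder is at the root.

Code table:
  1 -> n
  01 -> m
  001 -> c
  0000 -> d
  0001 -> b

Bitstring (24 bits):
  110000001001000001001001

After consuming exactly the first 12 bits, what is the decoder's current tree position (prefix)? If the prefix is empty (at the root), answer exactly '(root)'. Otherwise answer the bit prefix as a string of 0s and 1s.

Answer: (root)

Derivation:
Bit 0: prefix='1' -> emit 'n', reset
Bit 1: prefix='1' -> emit 'n', reset
Bit 2: prefix='0' (no match yet)
Bit 3: prefix='00' (no match yet)
Bit 4: prefix='000' (no match yet)
Bit 5: prefix='0000' -> emit 'd', reset
Bit 6: prefix='0' (no match yet)
Bit 7: prefix='00' (no match yet)
Bit 8: prefix='001' -> emit 'c', reset
Bit 9: prefix='0' (no match yet)
Bit 10: prefix='00' (no match yet)
Bit 11: prefix='001' -> emit 'c', reset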